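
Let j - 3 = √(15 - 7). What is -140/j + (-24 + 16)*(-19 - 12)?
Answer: -172 + 280*√2 ≈ 223.98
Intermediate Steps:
j = 3 + 2*√2 (j = 3 + √(15 - 7) = 3 + √8 = 3 + 2*√2 ≈ 5.8284)
-140/j + (-24 + 16)*(-19 - 12) = -140/(3 + 2*√2) + (-24 + 16)*(-19 - 12) = -140/(3 + 2*√2) - 8*(-31) = -140/(3 + 2*√2) + 248 = 248 - 140/(3 + 2*√2)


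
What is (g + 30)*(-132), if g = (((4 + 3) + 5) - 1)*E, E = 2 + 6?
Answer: -15576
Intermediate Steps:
E = 8
g = 88 (g = (((4 + 3) + 5) - 1)*8 = ((7 + 5) - 1)*8 = (12 - 1)*8 = 11*8 = 88)
(g + 30)*(-132) = (88 + 30)*(-132) = 118*(-132) = -15576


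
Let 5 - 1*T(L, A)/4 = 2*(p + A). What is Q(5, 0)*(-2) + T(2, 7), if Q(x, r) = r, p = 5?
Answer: -76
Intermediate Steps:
T(L, A) = -20 - 8*A (T(L, A) = 20 - 8*(5 + A) = 20 - 4*(10 + 2*A) = 20 + (-40 - 8*A) = -20 - 8*A)
Q(5, 0)*(-2) + T(2, 7) = 0*(-2) + (-20 - 8*7) = 0 + (-20 - 56) = 0 - 76 = -76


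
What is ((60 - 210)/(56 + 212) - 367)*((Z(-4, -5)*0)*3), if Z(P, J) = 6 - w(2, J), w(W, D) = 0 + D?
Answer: 0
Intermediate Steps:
w(W, D) = D
Z(P, J) = 6 - J
((60 - 210)/(56 + 212) - 367)*((Z(-4, -5)*0)*3) = ((60 - 210)/(56 + 212) - 367)*(((6 - 1*(-5))*0)*3) = (-150/268 - 367)*(((6 + 5)*0)*3) = (-150*1/268 - 367)*((11*0)*3) = (-75/134 - 367)*(0*3) = -49253/134*0 = 0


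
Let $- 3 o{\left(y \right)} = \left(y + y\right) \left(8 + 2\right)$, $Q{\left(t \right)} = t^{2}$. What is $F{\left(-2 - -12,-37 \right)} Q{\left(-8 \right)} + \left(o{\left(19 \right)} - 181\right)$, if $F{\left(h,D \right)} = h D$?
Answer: $- \frac{71963}{3} \approx -23988.0$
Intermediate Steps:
$o{\left(y \right)} = - \frac{20 y}{3}$ ($o{\left(y \right)} = - \frac{\left(y + y\right) \left(8 + 2\right)}{3} = - \frac{2 y 10}{3} = - \frac{20 y}{3}$)
$F{\left(h,D \right)} = D h$
$F{\left(-2 - -12,-37 \right)} Q{\left(-8 \right)} + \left(o{\left(19 \right)} - 181\right) = - 37 \left(-2 - -12\right) \left(-8\right)^{2} - \frac{923}{3} = - 37 \left(-2 + 12\right) 64 - \frac{923}{3} = \left(-37\right) 10 \cdot 64 - \frac{923}{3} = \left(-370\right) 64 - \frac{923}{3} = -23680 - \frac{923}{3} = - \frac{71963}{3}$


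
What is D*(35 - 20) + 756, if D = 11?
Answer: 921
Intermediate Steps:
D*(35 - 20) + 756 = 11*(35 - 20) + 756 = 11*15 + 756 = 165 + 756 = 921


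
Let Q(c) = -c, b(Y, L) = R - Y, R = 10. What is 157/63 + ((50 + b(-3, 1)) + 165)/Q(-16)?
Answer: 4219/252 ≈ 16.742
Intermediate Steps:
b(Y, L) = 10 - Y
157/63 + ((50 + b(-3, 1)) + 165)/Q(-16) = 157/63 + ((50 + (10 - 1*(-3))) + 165)/((-1*(-16))) = 157*(1/63) + ((50 + (10 + 3)) + 165)/16 = 157/63 + ((50 + 13) + 165)*(1/16) = 157/63 + (63 + 165)*(1/16) = 157/63 + 228*(1/16) = 157/63 + 57/4 = 4219/252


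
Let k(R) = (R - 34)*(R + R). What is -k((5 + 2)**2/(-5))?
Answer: -21462/25 ≈ -858.48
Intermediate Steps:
k(R) = 2*R*(-34 + R) (k(R) = (-34 + R)*(2*R) = 2*R*(-34 + R))
-k((5 + 2)**2/(-5)) = -2*(5 + 2)**2/(-5)*(-34 + (5 + 2)**2/(-5)) = -2*7**2*(-1/5)*(-34 + 7**2*(-1/5)) = -2*49*(-1/5)*(-34 + 49*(-1/5)) = -2*(-49)*(-34 - 49/5)/5 = -2*(-49)*(-219)/(5*5) = -1*21462/25 = -21462/25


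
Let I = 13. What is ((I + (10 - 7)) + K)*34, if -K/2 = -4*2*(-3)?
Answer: -1088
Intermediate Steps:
K = -48 (K = -2*(-4*2)*(-3) = -(-16)*(-3) = -2*24 = -48)
((I + (10 - 7)) + K)*34 = ((13 + (10 - 7)) - 48)*34 = ((13 + 3) - 48)*34 = (16 - 48)*34 = -32*34 = -1088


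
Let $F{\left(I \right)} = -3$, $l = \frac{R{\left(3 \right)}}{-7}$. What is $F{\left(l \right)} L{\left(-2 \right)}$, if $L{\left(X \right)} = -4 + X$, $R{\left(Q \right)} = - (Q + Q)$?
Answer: $18$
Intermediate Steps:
$R{\left(Q \right)} = - 2 Q$
$l = \frac{6}{7}$ ($l = \frac{\left(-2\right) 3}{-7} = \left(-6\right) \left(- \frac{1}{7}\right) = \frac{6}{7} \approx 0.85714$)
$F{\left(l \right)} L{\left(-2 \right)} = - 3 \left(-4 - 2\right) = \left(-3\right) \left(-6\right) = 18$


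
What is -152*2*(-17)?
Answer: 5168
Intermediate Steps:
-152*2*(-17) = -19*16*(-17) = -304*(-17) = 5168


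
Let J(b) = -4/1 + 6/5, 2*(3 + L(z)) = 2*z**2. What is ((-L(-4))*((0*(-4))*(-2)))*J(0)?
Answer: 0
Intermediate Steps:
L(z) = -3 + z**2 (L(z) = -3 + (2*z**2)/2 = -3 + z**2)
J(b) = -14/5 (J(b) = -4*1 + 6*(1/5) = -4 + 6/5 = -14/5)
((-L(-4))*((0*(-4))*(-2)))*J(0) = ((-(-3 + (-4)**2))*((0*(-4))*(-2)))*(-14/5) = ((-(-3 + 16))*(0*(-2)))*(-14/5) = (-1*13*0)*(-14/5) = -13*0*(-14/5) = 0*(-14/5) = 0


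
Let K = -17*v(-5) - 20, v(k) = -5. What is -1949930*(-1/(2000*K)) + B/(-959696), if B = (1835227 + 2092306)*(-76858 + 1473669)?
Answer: -8914761216302109/1559506000 ≈ -5.7164e+6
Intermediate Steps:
K = 65 (K = -17*(-5) - 20 = 85 - 20 = 65)
B = 5486021297263 (B = 3927533*1396811 = 5486021297263)
-1949930*(-1/(2000*K)) + B/(-959696) = -1949930/(65*(-2000)) + 5486021297263/(-959696) = -1949930/(-130000) + 5486021297263*(-1/959696) = -1949930*(-1/130000) - 5486021297263/959696 = 194993/13000 - 5486021297263/959696 = -8914761216302109/1559506000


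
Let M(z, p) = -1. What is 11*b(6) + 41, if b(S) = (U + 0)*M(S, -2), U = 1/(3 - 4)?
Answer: 52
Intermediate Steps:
U = -1 (U = 1/(-1) = -1)
b(S) = 1 (b(S) = (-1 + 0)*(-1) = -1*(-1) = 1)
11*b(6) + 41 = 11*1 + 41 = 11 + 41 = 52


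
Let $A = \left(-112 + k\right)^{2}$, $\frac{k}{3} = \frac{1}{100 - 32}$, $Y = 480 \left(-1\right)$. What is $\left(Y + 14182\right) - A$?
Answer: $\frac{5400279}{4624} \approx 1167.9$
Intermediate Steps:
$Y = -480$
$k = \frac{3}{68}$ ($k = \frac{3}{100 - 32} = \frac{3}{68} \approx 0.044118$)
$A = \frac{57957769}{4624}$ ($A = \left(-112 + \frac{3}{68}\right)^{2} = \left(- \frac{7613}{68}\right)^{2} = \frac{57957769}{4624} \approx 12534.0$)
$\left(Y + 14182\right) - A = \left(-480 + 14182\right) - \frac{57957769}{4624} = 13702 - \frac{57957769}{4624} = \frac{5400279}{4624}$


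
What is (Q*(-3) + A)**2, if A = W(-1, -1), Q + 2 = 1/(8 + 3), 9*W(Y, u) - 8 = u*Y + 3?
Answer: 54289/1089 ≈ 49.852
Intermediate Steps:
W(Y, u) = 11/9 + Y*u/9 (W(Y, u) = 8/9 + (u*Y + 3)/9 = 8/9 + (Y*u + 3)/9 = 8/9 + (3 + Y*u)/9 = 8/9 + (1/3 + Y*u/9) = 11/9 + Y*u/9)
Q = -21/11 (Q = -2 + 1/(8 + 3) = -2 + 1/11 = -21/11 ≈ -1.9091)
A = 4/3 (A = 11/9 + (1/9)*(-1)*(-1) = 11/9 + 1/9 = 4/3 ≈ 1.3333)
(Q*(-3) + A)**2 = (-21/11*(-3) + 4/3)**2 = (63/11 + 4/3)**2 = (233/33)**2 = 54289/1089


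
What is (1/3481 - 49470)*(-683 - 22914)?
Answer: 4063523013193/3481 ≈ 1.1673e+9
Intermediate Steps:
(1/3481 - 49470)*(-683 - 22914) = (1/3481 - 49470)*(-23597) = -172205069/3481*(-23597) = 4063523013193/3481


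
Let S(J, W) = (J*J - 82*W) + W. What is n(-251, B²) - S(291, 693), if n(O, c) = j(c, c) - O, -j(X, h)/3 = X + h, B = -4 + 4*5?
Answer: -29833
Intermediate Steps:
B = 16 (B = -4 + 20 = 16)
j(X, h) = -3*X - 3*h (j(X, h) = -3*(X + h) = -3*X - 3*h)
n(O, c) = -O - 6*c (n(O, c) = (-3*c - 3*c) - O = -6*c - O = -O - 6*c)
S(J, W) = J² - 81*W (S(J, W) = (J² - 82*W) + W = J² - 81*W)
n(-251, B²) - S(291, 693) = (-1*(-251) - 6*16²) - (291² - 81*693) = (251 - 6*256) - (84681 - 56133) = (251 - 1536) - 1*28548 = -1285 - 28548 = -29833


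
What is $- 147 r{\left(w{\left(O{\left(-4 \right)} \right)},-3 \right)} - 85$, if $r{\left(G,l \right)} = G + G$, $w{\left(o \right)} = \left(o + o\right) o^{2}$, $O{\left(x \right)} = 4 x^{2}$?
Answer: $-154140757$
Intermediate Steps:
$w{\left(o \right)} = 2 o^{3}$ ($w{\left(o \right)} = 2 o o^{2} = 2 o^{3}$)
$r{\left(G,l \right)} = 2 G$
$- 147 r{\left(w{\left(O{\left(-4 \right)} \right)},-3 \right)} - 85 = - 147 \cdot 2 \cdot 2 \left(4 \left(-4\right)^{2}\right)^{3} - 85 = - 147 \cdot 2 \cdot 2 \left(4 \cdot 16\right)^{3} - 85 = - 147 \cdot 2 \cdot 2 \cdot 64^{3} - 85 = - 147 \cdot 2 \cdot 2 \cdot 262144 - 85 = - 147 \cdot 2 \cdot 524288 - 85 = \left(-147\right) 1048576 - 85 = -154140672 - 85 = -154140757$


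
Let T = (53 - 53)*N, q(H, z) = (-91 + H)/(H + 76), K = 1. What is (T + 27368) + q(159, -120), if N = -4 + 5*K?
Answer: 6431548/235 ≈ 27368.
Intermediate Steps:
N = 1 (N = -4 + 5*1 = -4 + 5 = 1)
q(H, z) = (-91 + H)/(76 + H)
T = 0 (T = (53 - 53)*1 = 0*1 = 0)
(T + 27368) + q(159, -120) = (0 + 27368) + (-91 + 159)/(76 + 159) = 27368 + 68/235 = 6431548/235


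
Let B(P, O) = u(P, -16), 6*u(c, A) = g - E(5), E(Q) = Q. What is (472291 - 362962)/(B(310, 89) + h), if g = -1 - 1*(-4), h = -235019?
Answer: -327987/705058 ≈ -0.46519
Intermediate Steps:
g = 3 (g = -1 + 4 = 3)
u(c, A) = -⅓ (u(c, A) = (3 - 1*5)/6 = (3 - 5)/6 = (⅙)*(-2) = -⅓)
B(P, O) = -⅓
(472291 - 362962)/(B(310, 89) + h) = (472291 - 362962)/(-⅓ - 235019) = 109329/(-705058/3) = 109329*(-3/705058) = -327987/705058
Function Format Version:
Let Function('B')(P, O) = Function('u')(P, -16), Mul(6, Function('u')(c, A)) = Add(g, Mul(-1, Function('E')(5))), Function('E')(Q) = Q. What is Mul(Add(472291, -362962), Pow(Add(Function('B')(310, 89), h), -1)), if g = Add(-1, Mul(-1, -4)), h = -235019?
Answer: Rational(-327987, 705058) ≈ -0.46519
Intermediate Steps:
g = 3 (g = Add(-1, 4) = 3)
Function('u')(c, A) = Rational(-1, 3) (Function('u')(c, A) = Mul(Rational(1, 6), Add(3, Mul(-1, 5))) = Mul(Rational(1, 6), Add(3, -5)) = Mul(Rational(1, 6), -2) = Rational(-1, 3))
Function('B')(P, O) = Rational(-1, 3)
Mul(Add(472291, -362962), Pow(Add(Function('B')(310, 89), h), -1)) = Mul(Add(472291, -362962), Pow(Add(Rational(-1, 3), -235019), -1)) = Mul(109329, Pow(Rational(-705058, 3), -1)) = Mul(109329, Rational(-3, 705058)) = Rational(-327987, 705058)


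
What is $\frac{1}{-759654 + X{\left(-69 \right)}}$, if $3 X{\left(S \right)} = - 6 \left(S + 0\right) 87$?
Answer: $- \frac{1}{747648} \approx -1.3375 \cdot 10^{-6}$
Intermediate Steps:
$X{\left(S \right)} = - 174 S$ ($X{\left(S \right)} = \frac{- 6 \left(S + 0\right) 87}{3} = \frac{- 6 S 87}{3} = \frac{\left(-522\right) S}{3} = - 174 S$)
$\frac{1}{-759654 + X{\left(-69 \right)}} = \frac{1}{-759654 - -12006} = \frac{1}{-759654 + 12006} = \frac{1}{-747648} = - \frac{1}{747648}$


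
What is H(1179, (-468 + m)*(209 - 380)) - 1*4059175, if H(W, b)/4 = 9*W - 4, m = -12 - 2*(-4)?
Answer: -4016747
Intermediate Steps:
m = -4 (m = -12 + 8 = -4)
H(W, b) = -16 + 36*W (H(W, b) = 4*(9*W - 4) = 4*(-4 + 9*W) = -16 + 36*W)
H(1179, (-468 + m)*(209 - 380)) - 1*4059175 = (-16 + 36*1179) - 1*4059175 = (-16 + 42444) - 4059175 = 42428 - 4059175 = -4016747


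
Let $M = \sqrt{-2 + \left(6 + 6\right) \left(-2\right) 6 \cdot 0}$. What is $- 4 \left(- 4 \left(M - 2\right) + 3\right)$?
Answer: $-44 + 16 i \sqrt{2} \approx -44.0 + 22.627 i$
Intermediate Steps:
$M = i \sqrt{2}$ ($M = \sqrt{-2 + 12 \left(\left(-12\right) 0\right)} = \sqrt{-2 + 12 \cdot 0} = \sqrt{-2 + 0} = \sqrt{-2} = i \sqrt{2} \approx 1.4142 i$)
$- 4 \left(- 4 \left(M - 2\right) + 3\right) = - 4 \left(- 4 \left(i \sqrt{2} - 2\right) + 3\right) = - 4 \left(- 4 \left(-2 + i \sqrt{2}\right) + 3\right) = - 4 \left(\left(8 - 4 i \sqrt{2}\right) + 3\right) = - 4 \left(11 - 4 i \sqrt{2}\right) = -44 + 16 i \sqrt{2}$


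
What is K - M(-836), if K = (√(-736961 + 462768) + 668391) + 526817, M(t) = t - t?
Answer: 1195208 + 127*I*√17 ≈ 1.1952e+6 + 523.63*I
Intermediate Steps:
M(t) = 0
K = 1195208 + 127*I*√17 (K = (√(-274193) + 668391) + 526817 = (127*I*√17 + 668391) + 526817 = (668391 + 127*I*√17) + 526817 = 1195208 + 127*I*√17 ≈ 1.1952e+6 + 523.63*I)
K - M(-836) = (1195208 + 127*I*√17) - 1*0 = (1195208 + 127*I*√17) + 0 = 1195208 + 127*I*√17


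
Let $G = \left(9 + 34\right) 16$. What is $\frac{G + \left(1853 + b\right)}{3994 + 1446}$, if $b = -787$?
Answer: $\frac{877}{2720} \approx 0.32243$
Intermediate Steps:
$G = 688$ ($G = 43 \cdot 16 = 688$)
$\frac{G + \left(1853 + b\right)}{3994 + 1446} = \frac{688 + \left(1853 - 787\right)}{3994 + 1446} = \frac{688 + 1066}{5440} = 1754 \cdot \frac{1}{5440} = \frac{877}{2720}$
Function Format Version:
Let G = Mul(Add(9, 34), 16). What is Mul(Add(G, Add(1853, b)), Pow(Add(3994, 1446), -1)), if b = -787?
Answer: Rational(877, 2720) ≈ 0.32243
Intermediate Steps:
G = 688 (G = Mul(43, 16) = 688)
Mul(Add(G, Add(1853, b)), Pow(Add(3994, 1446), -1)) = Mul(Add(688, Add(1853, -787)), Pow(Add(3994, 1446), -1)) = Mul(Add(688, 1066), Pow(5440, -1)) = Mul(1754, Rational(1, 5440)) = Rational(877, 2720)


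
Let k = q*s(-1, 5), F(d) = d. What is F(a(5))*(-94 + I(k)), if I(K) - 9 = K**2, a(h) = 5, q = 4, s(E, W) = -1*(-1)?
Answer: -345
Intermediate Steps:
s(E, W) = 1
k = 4 (k = 4*1 = 4)
I(K) = 9 + K**2
F(a(5))*(-94 + I(k)) = 5*(-94 + (9 + 4**2)) = 5*(-94 + (9 + 16)) = 5*(-94 + 25) = 5*(-69) = -345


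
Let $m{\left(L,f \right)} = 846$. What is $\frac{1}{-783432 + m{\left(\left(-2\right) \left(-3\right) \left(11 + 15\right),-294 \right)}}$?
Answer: $- \frac{1}{782586} \approx -1.2778 \cdot 10^{-6}$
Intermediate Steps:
$\frac{1}{-783432 + m{\left(\left(-2\right) \left(-3\right) \left(11 + 15\right),-294 \right)}} = \frac{1}{-783432 + 846} = \frac{1}{-782586} = - \frac{1}{782586}$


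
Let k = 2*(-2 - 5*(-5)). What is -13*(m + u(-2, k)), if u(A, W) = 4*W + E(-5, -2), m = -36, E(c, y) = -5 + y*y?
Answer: -1911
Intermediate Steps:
E(c, y) = -5 + y²
k = 46 (k = 2*(-2 + 25) = 2*23 = 46)
u(A, W) = -1 + 4*W (u(A, W) = 4*W + (-5 + (-2)²) = 4*W + (-5 + 4) = 4*W - 1 = -1 + 4*W)
-13*(m + u(-2, k)) = -13*(-36 + (-1 + 4*46)) = -13*(-36 + (-1 + 184)) = -13*(-36 + 183) = -13*147 = -1911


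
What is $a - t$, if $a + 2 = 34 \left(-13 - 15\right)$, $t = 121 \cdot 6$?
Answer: $-1680$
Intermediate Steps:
$t = 726$
$a = -954$ ($a = -2 + 34 \left(-13 - 15\right) = -2 + 34 \left(-28\right) = -2 - 952 = -954$)
$a - t = -954 - 726 = -1680$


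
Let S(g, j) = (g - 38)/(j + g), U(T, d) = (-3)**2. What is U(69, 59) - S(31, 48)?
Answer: 718/79 ≈ 9.0886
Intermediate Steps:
U(T, d) = 9
S(g, j) = (-38 + g)/(g + j)
U(69, 59) - S(31, 48) = 9 - (-38 + 31)/(31 + 48) = 9 - (-7)/79 = 9 - 1*(-7/79) = 9 + 7/79 = 718/79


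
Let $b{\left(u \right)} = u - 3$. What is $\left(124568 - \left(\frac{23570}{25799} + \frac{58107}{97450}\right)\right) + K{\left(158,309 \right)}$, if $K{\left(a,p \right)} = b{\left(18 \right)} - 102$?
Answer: $\frac{312955448337557}{2514112550} \approx 1.2448 \cdot 10^{5}$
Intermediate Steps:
$b{\left(u \right)} = -3 + u$
$K{\left(a,p \right)} = -87$ ($K{\left(a,p \right)} = \left(-3 + 18\right) - 102 = 15 - 102 = -87$)
$\left(124568 - \left(\frac{23570}{25799} + \frac{58107}{97450}\right)\right) + K{\left(158,309 \right)} = \left(124568 - \left(\frac{23570}{25799} + \frac{58107}{97450}\right)\right) - 87 = \left(124568 - \frac{3795998993}{2514112550}\right) - 87 = \frac{313174176129407}{2514112550} - 87 = \frac{312955448337557}{2514112550}$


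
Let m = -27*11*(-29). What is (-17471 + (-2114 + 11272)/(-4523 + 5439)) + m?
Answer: -4052385/458 ≈ -8848.0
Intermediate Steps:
m = 8613 (m = -297*(-29) = 8613)
(-17471 + (-2114 + 11272)/(-4523 + 5439)) + m = (-17471 + (-2114 + 11272)/(-4523 + 5439)) + 8613 = (-17471 + 9158/916) + 8613 = (-17471 + 9158*(1/916)) + 8613 = (-17471 + 4579/458) + 8613 = -7997139/458 + 8613 = -4052385/458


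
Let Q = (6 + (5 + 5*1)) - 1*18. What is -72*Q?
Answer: 144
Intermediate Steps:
Q = -2 (Q = (6 + (5 + 5)) - 18 = (6 + 10) - 18 = 16 - 18 = -2)
-72*Q = -72*(-2) = 144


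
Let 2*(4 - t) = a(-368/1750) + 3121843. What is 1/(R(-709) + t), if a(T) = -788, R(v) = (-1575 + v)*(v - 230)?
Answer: 2/1168305 ≈ 1.7119e-6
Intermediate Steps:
R(v) = (-1575 + v)*(-230 + v)
t = -3121047/2 (t = 4 - (-788 + 3121843)/2 = 4 - ½*3121055 = 4 - 3121055/2 = -3121047/2 ≈ -1.5605e+6)
1/(R(-709) + t) = 1/((362250 + (-709)² - 1805*(-709)) - 3121047/2) = 1/((362250 + 502681 + 1279745) - 3121047/2) = 1/(2144676 - 3121047/2) = 1/(1168305/2) = 2/1168305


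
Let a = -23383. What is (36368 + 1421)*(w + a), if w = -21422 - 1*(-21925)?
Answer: -864612320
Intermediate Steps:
w = 503 (w = -21422 + 21925 = 503)
(36368 + 1421)*(w + a) = (36368 + 1421)*(503 - 23383) = 37789*(-22880) = -864612320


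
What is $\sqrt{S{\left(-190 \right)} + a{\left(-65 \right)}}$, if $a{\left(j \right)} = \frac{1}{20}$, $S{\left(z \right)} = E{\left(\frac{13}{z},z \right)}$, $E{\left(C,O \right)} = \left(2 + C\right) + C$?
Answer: $\frac{\sqrt{69065}}{190} \approx 1.3832$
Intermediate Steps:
$E{\left(C,O \right)} = 2 + 2 C$
$S{\left(z \right)} = 2 + \frac{26}{z}$ ($S{\left(z \right)} = 2 + 2 \frac{13}{z} = 2 + \frac{26}{z}$)
$a{\left(j \right)} = \frac{1}{20}$
$\sqrt{S{\left(-190 \right)} + a{\left(-65 \right)}} = \sqrt{\left(2 + \frac{26}{-190}\right) + \frac{1}{20}} = \sqrt{\left(2 + 26 \left(- \frac{1}{190}\right)\right) + \frac{1}{20}} = \sqrt{\left(2 - \frac{13}{95}\right) + \frac{1}{20}} = \sqrt{\frac{177}{95} + \frac{1}{20}} = \sqrt{\frac{727}{380}} = \frac{\sqrt{69065}}{190}$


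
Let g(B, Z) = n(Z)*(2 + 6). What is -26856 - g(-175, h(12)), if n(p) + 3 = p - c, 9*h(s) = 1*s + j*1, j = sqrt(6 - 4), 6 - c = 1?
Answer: -80408/3 - 8*sqrt(2)/9 ≈ -26804.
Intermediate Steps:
c = 5 (c = 6 - 1*1 = 6 - 1 = 5)
j = sqrt(2) ≈ 1.4142
h(s) = s/9 + sqrt(2)/9 (h(s) = (1*s + sqrt(2)*1)/9 = (s + sqrt(2))/9 = s/9 + sqrt(2)/9)
n(p) = -8 + p (n(p) = -3 + (p - 1*5) = -3 + (p - 5) = -3 + (-5 + p) = -8 + p)
g(B, Z) = -64 + 8*Z (g(B, Z) = (-8 + Z)*(2 + 6) = (-8 + Z)*8 = -64 + 8*Z)
-26856 - g(-175, h(12)) = -26856 - (-64 + 8*((1/9)*12 + sqrt(2)/9)) = -26856 - (-64 + 8*(4/3 + sqrt(2)/9)) = -26856 - (-64 + (32/3 + 8*sqrt(2)/9)) = -26856 - (-160/3 + 8*sqrt(2)/9) = -26856 + (160/3 - 8*sqrt(2)/9) = -80408/3 - 8*sqrt(2)/9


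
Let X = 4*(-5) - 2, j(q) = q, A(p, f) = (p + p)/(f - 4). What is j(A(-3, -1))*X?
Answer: -132/5 ≈ -26.400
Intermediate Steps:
A(p, f) = 2*p/(-4 + f) (A(p, f) = (2*p)/(-4 + f) = 2*p/(-4 + f))
X = -22 (X = -20 - 2 = -22)
j(A(-3, -1))*X = (2*(-3)/(-4 - 1))*(-22) = (2*(-3)/(-5))*(-22) = (2*(-3)*(-⅕))*(-22) = (6/5)*(-22) = -132/5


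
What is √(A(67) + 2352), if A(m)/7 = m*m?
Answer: 5*√1351 ≈ 183.78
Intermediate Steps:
A(m) = 7*m² (A(m) = 7*(m*m) = 7*m²)
√(A(67) + 2352) = √(7*67² + 2352) = √(7*4489 + 2352) = √(31423 + 2352) = √33775 = 5*√1351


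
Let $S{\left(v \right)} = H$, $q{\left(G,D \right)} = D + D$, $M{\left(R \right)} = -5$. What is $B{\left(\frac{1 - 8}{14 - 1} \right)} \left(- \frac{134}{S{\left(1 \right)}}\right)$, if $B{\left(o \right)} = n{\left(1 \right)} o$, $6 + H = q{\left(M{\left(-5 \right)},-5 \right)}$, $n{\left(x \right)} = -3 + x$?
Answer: $\frac{469}{52} \approx 9.0192$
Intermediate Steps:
$q{\left(G,D \right)} = 2 D$
$H = -16$ ($H = -6 + 2 \left(-5\right) = -6 - 10 = -16$)
$S{\left(v \right)} = -16$
$B{\left(o \right)} = - 2 o$ ($B{\left(o \right)} = \left(-3 + 1\right) o = - 2 o$)
$B{\left(\frac{1 - 8}{14 - 1} \right)} \left(- \frac{134}{S{\left(1 \right)}}\right) = - 2 \frac{1 - 8}{14 - 1} \left(- \frac{134}{-16}\right) = - 2 \left(- \frac{7}{13}\right) \left(\left(-134\right) \left(- \frac{1}{16}\right)\right) = - 2 \left(\left(-7\right) \frac{1}{13}\right) \frac{67}{8} = \left(-2\right) \left(- \frac{7}{13}\right) \frac{67}{8} = \frac{14}{13} \cdot \frac{67}{8} = \frac{469}{52}$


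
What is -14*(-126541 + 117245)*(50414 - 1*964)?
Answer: 6435620800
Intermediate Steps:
-14*(-126541 + 117245)*(50414 - 1*964) = -(-130144)*(50414 - 964) = -(-130144)*49450 = -14*(-459687200) = 6435620800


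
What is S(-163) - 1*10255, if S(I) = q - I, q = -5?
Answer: -10097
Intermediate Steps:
S(I) = -5 - I
S(-163) - 1*10255 = (-5 - 1*(-163)) - 1*10255 = (-5 + 163) - 10255 = 158 - 10255 = -10097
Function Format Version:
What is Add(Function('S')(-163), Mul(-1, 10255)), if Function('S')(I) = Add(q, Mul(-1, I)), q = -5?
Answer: -10097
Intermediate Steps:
Function('S')(I) = Add(-5, Mul(-1, I))
Add(Function('S')(-163), Mul(-1, 10255)) = Add(Add(-5, Mul(-1, -163)), Mul(-1, 10255)) = Add(Add(-5, 163), -10255) = Add(158, -10255) = -10097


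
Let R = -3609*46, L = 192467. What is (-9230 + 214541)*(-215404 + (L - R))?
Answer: 29375281947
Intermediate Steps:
R = -166014
(-9230 + 214541)*(-215404 + (L - R)) = (-9230 + 214541)*(-215404 + (192467 - 1*(-166014))) = 205311*(-215404 + (192467 + 166014)) = 205311*(-215404 + 358481) = 205311*143077 = 29375281947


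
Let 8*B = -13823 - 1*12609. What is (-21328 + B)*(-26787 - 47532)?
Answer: 1830625608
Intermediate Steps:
B = -3304 (B = (-13823 - 1*12609)/8 = (-13823 - 12609)/8 = (⅛)*(-26432) = -3304)
(-21328 + B)*(-26787 - 47532) = (-21328 - 3304)*(-26787 - 47532) = -24632*(-74319) = 1830625608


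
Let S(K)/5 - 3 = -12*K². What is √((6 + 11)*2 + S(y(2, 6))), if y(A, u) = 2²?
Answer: I*√911 ≈ 30.183*I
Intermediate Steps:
y(A, u) = 4
S(K) = 15 - 60*K² (S(K) = 15 + 5*(-12*K²) = 15 - 60*K²)
√((6 + 11)*2 + S(y(2, 6))) = √((6 + 11)*2 + (15 - 60*4²)) = √(17*2 + (15 - 60*16)) = √(34 + (15 - 960)) = √(34 - 945) = √(-911) = I*√911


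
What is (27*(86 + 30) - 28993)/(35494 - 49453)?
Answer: 2351/1269 ≈ 1.8526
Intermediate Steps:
(27*(86 + 30) - 28993)/(35494 - 49453) = (27*116 - 28993)/(-13959) = (3132 - 28993)*(-1/13959) = -25861*(-1/13959) = 2351/1269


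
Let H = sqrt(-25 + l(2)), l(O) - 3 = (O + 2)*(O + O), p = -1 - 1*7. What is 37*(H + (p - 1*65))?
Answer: -2701 + 37*I*sqrt(6) ≈ -2701.0 + 90.631*I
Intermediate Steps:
p = -8 (p = -1 - 7 = -8)
l(O) = 3 + 2*O*(2 + O) (l(O) = 3 + (O + 2)*(O + O) = 3 + (2 + O)*(2*O) = 3 + 2*O*(2 + O))
H = I*sqrt(6) (H = sqrt(-25 + (3 + 2*2**2 + 4*2)) = sqrt(-25 + (3 + 2*4 + 8)) = sqrt(-25 + (3 + 8 + 8)) = sqrt(-25 + 19) = sqrt(-6) = I*sqrt(6) ≈ 2.4495*I)
37*(H + (p - 1*65)) = 37*(I*sqrt(6) + (-8 - 1*65)) = 37*(I*sqrt(6) + (-8 - 65)) = 37*(I*sqrt(6) - 73) = 37*(-73 + I*sqrt(6)) = -2701 + 37*I*sqrt(6)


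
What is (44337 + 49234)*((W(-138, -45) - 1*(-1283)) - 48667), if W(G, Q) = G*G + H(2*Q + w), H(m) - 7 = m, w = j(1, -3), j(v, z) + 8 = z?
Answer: -2660597814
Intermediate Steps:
j(v, z) = -8 + z
w = -11 (w = -8 - 3 = -11)
H(m) = 7 + m
W(G, Q) = -4 + G**2 + 2*Q (W(G, Q) = G*G + (7 + (2*Q - 11)) = G**2 + (7 + (-11 + 2*Q)) = G**2 + (-4 + 2*Q) = -4 + G**2 + 2*Q)
(44337 + 49234)*((W(-138, -45) - 1*(-1283)) - 48667) = (44337 + 49234)*(((-4 + (-138)**2 + 2*(-45)) - 1*(-1283)) - 48667) = 93571*(((-4 + 19044 - 90) + 1283) - 48667) = 93571*((18950 + 1283) - 48667) = 93571*(20233 - 48667) = 93571*(-28434) = -2660597814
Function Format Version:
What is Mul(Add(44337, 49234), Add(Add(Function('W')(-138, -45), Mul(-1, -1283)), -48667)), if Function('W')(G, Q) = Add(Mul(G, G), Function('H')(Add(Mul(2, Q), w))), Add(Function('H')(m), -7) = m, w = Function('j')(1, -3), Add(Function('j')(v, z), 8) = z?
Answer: -2660597814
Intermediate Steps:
Function('j')(v, z) = Add(-8, z)
w = -11 (w = Add(-8, -3) = -11)
Function('H')(m) = Add(7, m)
Function('W')(G, Q) = Add(-4, Pow(G, 2), Mul(2, Q)) (Function('W')(G, Q) = Add(Mul(G, G), Add(7, Add(Mul(2, Q), -11))) = Add(Pow(G, 2), Add(7, Add(-11, Mul(2, Q)))) = Add(Pow(G, 2), Add(-4, Mul(2, Q))) = Add(-4, Pow(G, 2), Mul(2, Q)))
Mul(Add(44337, 49234), Add(Add(Function('W')(-138, -45), Mul(-1, -1283)), -48667)) = Mul(Add(44337, 49234), Add(Add(Add(-4, Pow(-138, 2), Mul(2, -45)), Mul(-1, -1283)), -48667)) = Mul(93571, Add(Add(Add(-4, 19044, -90), 1283), -48667)) = Mul(93571, Add(Add(18950, 1283), -48667)) = Mul(93571, Add(20233, -48667)) = Mul(93571, -28434) = -2660597814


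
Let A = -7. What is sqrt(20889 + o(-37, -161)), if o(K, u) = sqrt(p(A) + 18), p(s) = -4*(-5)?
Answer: sqrt(20889 + sqrt(38)) ≈ 144.55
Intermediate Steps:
p(s) = 20
o(K, u) = sqrt(38) (o(K, u) = sqrt(20 + 18) = sqrt(38))
sqrt(20889 + o(-37, -161)) = sqrt(20889 + sqrt(38))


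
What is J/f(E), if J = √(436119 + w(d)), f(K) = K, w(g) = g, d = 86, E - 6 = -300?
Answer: -11*√3605/294 ≈ -2.2465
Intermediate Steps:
E = -294 (E = 6 - 300 = -294)
J = 11*√3605 (J = √(436119 + 86) = √436205 = 11*√3605 ≈ 660.46)
J/f(E) = (11*√3605)/(-294) = (11*√3605)*(-1/294) = -11*√3605/294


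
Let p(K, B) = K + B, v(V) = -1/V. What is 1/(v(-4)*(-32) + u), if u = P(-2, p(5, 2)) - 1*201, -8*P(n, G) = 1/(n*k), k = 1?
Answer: -16/3343 ≈ -0.0047861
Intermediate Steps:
p(K, B) = B + K
P(n, G) = -1/(8*n)
u = -3215/16 (u = -⅛/(-2) - 1*201 = -⅛*(-½) - 201 = 1/16 - 201 = -3215/16 ≈ -200.94)
1/(v(-4)*(-32) + u) = 1/(-1/(-4)*(-32) - 3215/16) = 1/(-1*(-¼)*(-32) - 3215/16) = 1/((¼)*(-32) - 3215/16) = 1/(-8 - 3215/16) = 1/(-3343/16) = -16/3343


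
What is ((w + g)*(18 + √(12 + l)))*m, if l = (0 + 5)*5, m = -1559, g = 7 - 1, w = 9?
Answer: -420930 - 23385*√37 ≈ -5.6318e+5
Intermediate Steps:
g = 6
l = 25 (l = 5*5 = 25)
((w + g)*(18 + √(12 + l)))*m = ((9 + 6)*(18 + √(12 + 25)))*(-1559) = (15*(18 + √37))*(-1559) = (270 + 15*√37)*(-1559) = -420930 - 23385*√37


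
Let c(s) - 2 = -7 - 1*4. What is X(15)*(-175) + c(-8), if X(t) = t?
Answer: -2634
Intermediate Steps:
c(s) = -9 (c(s) = 2 + (-7 - 1*4) = 2 + (-7 - 4) = 2 - 11 = -9)
X(15)*(-175) + c(-8) = 15*(-175) - 9 = -2625 - 9 = -2634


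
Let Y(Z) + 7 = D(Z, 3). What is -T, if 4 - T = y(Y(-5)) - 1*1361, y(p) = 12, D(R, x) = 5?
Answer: -1353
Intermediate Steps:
Y(Z) = -2 (Y(Z) = -7 + 5 = -2)
T = 1353 (T = 4 - (12 - 1*1361) = 4 - (12 - 1361) = 4 - 1*(-1349) = 4 + 1349 = 1353)
-T = -1*1353 = -1353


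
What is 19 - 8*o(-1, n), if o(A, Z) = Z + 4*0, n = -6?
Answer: 67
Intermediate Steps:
o(A, Z) = Z (o(A, Z) = Z + 0 = Z)
19 - 8*o(-1, n) = 19 - 8*(-6) = 19 + 48 = 67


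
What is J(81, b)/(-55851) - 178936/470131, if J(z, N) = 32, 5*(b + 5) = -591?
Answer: -10008798728/26257286481 ≈ -0.38118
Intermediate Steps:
b = -616/5 (b = -5 + (1/5)*(-591) = -5 - 591/5 = -616/5 ≈ -123.20)
J(81, b)/(-55851) - 178936/470131 = 32/(-55851) - 178936/470131 = 32*(-1/55851) - 178936*1/470131 = -32/55851 - 178936/470131 = -10008798728/26257286481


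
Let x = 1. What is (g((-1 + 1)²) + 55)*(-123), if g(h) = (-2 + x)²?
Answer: -6888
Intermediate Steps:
g(h) = 1 (g(h) = (-2 + 1)² = (-1)² = 1)
(g((-1 + 1)²) + 55)*(-123) = (1 + 55)*(-123) = 56*(-123) = -6888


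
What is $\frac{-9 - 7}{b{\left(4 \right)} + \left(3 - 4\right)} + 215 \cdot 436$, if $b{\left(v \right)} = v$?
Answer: $\frac{281204}{3} \approx 93735.0$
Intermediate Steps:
$\frac{-9 - 7}{b{\left(4 \right)} + \left(3 - 4\right)} + 215 \cdot 436 = \frac{-9 - 7}{4 + \left(3 - 4\right)} + 215 \cdot 436 = - \frac{16}{4 + \left(3 - 4\right)} + 93740 = - \frac{16}{4 - 1} + 93740 = - \frac{16}{3} + 93740 = \frac{281204}{3}$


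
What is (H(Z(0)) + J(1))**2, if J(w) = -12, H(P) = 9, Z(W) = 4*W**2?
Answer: 9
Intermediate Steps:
(H(Z(0)) + J(1))**2 = (9 - 12)**2 = (-3)**2 = 9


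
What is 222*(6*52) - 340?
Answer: 68924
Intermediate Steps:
222*(6*52) - 340 = 222*312 - 340 = 69264 - 340 = 68924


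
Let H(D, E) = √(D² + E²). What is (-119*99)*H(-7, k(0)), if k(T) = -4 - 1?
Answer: -11781*√74 ≈ -1.0134e+5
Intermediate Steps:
k(T) = -5
(-119*99)*H(-7, k(0)) = (-119*99)*√((-7)² + (-5)²) = -11781*√(49 + 25) = -11781*√74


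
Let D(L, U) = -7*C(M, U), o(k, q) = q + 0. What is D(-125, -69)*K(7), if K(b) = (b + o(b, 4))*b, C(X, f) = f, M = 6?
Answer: 37191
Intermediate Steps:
o(k, q) = q
D(L, U) = -7*U
K(b) = b*(4 + b) (K(b) = (b + 4)*b = (4 + b)*b = b*(4 + b))
D(-125, -69)*K(7) = (-7*(-69))*(7*(4 + 7)) = 483*(7*11) = 483*77 = 37191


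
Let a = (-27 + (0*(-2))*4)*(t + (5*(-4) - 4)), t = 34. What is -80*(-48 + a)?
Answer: 25440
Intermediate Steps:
a = -270 (a = (-27 + (0*(-2))*4)*(34 + (5*(-4) - 4)) = (-27 + 0*4)*(34 + (-20 - 4)) = (-27 + 0)*(34 - 24) = -27*10 = -270)
-80*(-48 + a) = -80*(-48 - 270) = -80*(-318) = 25440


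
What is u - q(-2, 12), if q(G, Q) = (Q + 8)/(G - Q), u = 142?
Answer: 1004/7 ≈ 143.43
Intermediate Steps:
q(G, Q) = (8 + Q)/(G - Q)
u - q(-2, 12) = 142 - (8 + 12)/(-2 - 1*12) = 142 - 20/(-2 - 12) = 142 - 20/(-14) = 142 - (-1)*20/14 = 142 - 1*(-10/7) = 142 + 10/7 = 1004/7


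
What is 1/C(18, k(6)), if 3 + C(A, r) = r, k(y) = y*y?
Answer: 1/33 ≈ 0.030303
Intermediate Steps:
k(y) = y²
C(A, r) = -3 + r
1/C(18, k(6)) = 1/(-3 + 6²) = 1/(-3 + 36) = 1/33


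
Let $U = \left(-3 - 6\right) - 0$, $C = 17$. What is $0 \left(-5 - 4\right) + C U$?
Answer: $-153$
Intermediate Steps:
$U = -9$ ($U = \left(-3 - 6\right) + 0 = -9 + 0 = -9$)
$0 \left(-5 - 4\right) + C U = 0 \left(-5 - 4\right) + 17 \left(-9\right) = 0 \left(-9\right) - 153 = 0 - 153 = -153$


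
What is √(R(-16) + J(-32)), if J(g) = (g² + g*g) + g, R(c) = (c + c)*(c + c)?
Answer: 4*√190 ≈ 55.136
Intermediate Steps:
R(c) = 4*c² (R(c) = (2*c)*(2*c) = 4*c²)
J(g) = g + 2*g² (J(g) = (g² + g²) + g = 2*g² + g = g + 2*g²)
√(R(-16) + J(-32)) = √(4*(-16)² - 32*(1 + 2*(-32))) = √(4*256 - 32*(1 - 64)) = √(1024 - 32*(-63)) = √(1024 + 2016) = √3040 = 4*√190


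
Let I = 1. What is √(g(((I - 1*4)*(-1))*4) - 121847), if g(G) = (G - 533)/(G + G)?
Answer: I*√17549094/12 ≈ 349.1*I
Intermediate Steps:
g(G) = (-533 + G)/(2*G) (g(G) = (-533 + G)/((2*G)) = (-533 + G)*(1/(2*G)) = (-533 + G)/(2*G))
√(g(((I - 1*4)*(-1))*4) - 121847) = √((-533 + ((1 - 1*4)*(-1))*4)/(2*((((1 - 1*4)*(-1))*4))) - 121847) = √((-533 + ((1 - 4)*(-1))*4)/(2*((((1 - 4)*(-1))*4))) - 121847) = √((-533 - 3*(-1)*4)/(2*((-3*(-1)*4))) - 121847) = √((-533 + 3*4)/(2*((3*4))) - 121847) = √((½)*(-533 + 12)/12 - 121847) = √((½)*(1/12)*(-521) - 121847) = √(-521/24 - 121847) = √(-2924849/24) = I*√17549094/12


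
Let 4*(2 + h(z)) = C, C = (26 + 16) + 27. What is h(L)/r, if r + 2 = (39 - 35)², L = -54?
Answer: 61/56 ≈ 1.0893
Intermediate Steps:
C = 69 (C = 42 + 27 = 69)
h(z) = 61/4 (h(z) = -2 + (¼)*69 = -2 + 69/4 = 61/4)
r = 14 (r = -2 + (39 - 35)² = -2 + 4² = -2 + 16 = 14)
h(L)/r = (61/4)/14 = (61/4)*(1/14) = 61/56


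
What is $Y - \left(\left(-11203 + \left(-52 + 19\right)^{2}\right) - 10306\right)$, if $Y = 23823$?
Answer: $44243$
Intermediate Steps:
$Y - \left(\left(-11203 + \left(-52 + 19\right)^{2}\right) - 10306\right) = 23823 - \left(\left(-11203 + \left(-52 + 19\right)^{2}\right) - 10306\right) = 23823 - \left(\left(-11203 + \left(-33\right)^{2}\right) - 10306\right) = 23823 - \left(\left(-11203 + 1089\right) - 10306\right) = 23823 - \left(-10114 - 10306\right) = 23823 - -20420 = 23823 + 20420 = 44243$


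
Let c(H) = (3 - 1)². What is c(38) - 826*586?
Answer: -484032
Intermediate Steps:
c(H) = 4 (c(H) = 2² = 4)
c(38) - 826*586 = 4 - 826*586 = 4 - 484036 = -484032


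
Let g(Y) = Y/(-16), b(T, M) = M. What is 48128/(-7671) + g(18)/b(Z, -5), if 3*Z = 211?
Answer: -1856081/306840 ≈ -6.0490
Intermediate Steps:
Z = 211/3 (Z = (⅓)*211 = 211/3 ≈ 70.333)
g(Y) = -Y/16 (g(Y) = Y*(-1/16) = -Y/16)
48128/(-7671) + g(18)/b(Z, -5) = 48128/(-7671) - 1/16*18/(-5) = 48128*(-1/7671) - 9/8*(-⅕) = -48128/7671 + 9/40 = -1856081/306840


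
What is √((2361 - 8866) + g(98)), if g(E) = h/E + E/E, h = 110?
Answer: I*√318641/7 ≈ 80.64*I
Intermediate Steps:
g(E) = 1 + 110/E (g(E) = 110/E + E/E = 110/E + 1 = 1 + 110/E)
√((2361 - 8866) + g(98)) = √((2361 - 8866) + (110 + 98)/98) = √(-6505 + (1/98)*208) = √(-6505 + 104/49) = √(-318641/49) = I*√318641/7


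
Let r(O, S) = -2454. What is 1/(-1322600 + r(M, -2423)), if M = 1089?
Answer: -1/1325054 ≈ -7.5469e-7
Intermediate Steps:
1/(-1322600 + r(M, -2423)) = 1/(-1322600 - 2454) = 1/(-1325054) = -1/1325054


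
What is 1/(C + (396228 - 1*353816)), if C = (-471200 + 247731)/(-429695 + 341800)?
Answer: 87895/3728026209 ≈ 2.3577e-5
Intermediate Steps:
C = 223469/87895 (C = -223469/(-87895) = -223469*(-1/87895) = 223469/87895 ≈ 2.5425)
1/(C + (396228 - 1*353816)) = 1/(223469/87895 + (396228 - 1*353816)) = 1/(223469/87895 + (396228 - 353816)) = 1/(223469/87895 + 42412) = 1/(3728026209/87895) = 87895/3728026209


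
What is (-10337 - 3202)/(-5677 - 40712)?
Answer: 4513/15463 ≈ 0.29186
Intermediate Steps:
(-10337 - 3202)/(-5677 - 40712) = -13539/(-46389) = -13539*(-1/46389) = 4513/15463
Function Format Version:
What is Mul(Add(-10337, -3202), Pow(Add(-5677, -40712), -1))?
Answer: Rational(4513, 15463) ≈ 0.29186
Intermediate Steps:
Mul(Add(-10337, -3202), Pow(Add(-5677, -40712), -1)) = Mul(-13539, Pow(-46389, -1)) = Mul(-13539, Rational(-1, 46389)) = Rational(4513, 15463)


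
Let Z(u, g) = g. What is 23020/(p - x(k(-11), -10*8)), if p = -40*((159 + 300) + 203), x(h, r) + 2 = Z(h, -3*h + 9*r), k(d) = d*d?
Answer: -4604/5079 ≈ -0.90648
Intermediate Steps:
k(d) = d²
x(h, r) = -2 - 3*h + 9*r (x(h, r) = -2 + (-3*h + 9*r) = -2 - 3*h + 9*r)
p = -26480 (p = -40*(459 + 203) = -40*662 = -26480)
23020/(p - x(k(-11), -10*8)) = 23020/(-26480 - (-2 - 3*(-11)² + 9*(-10*8))) = 23020/(-26480 - (-2 - 3*121 + 9*(-80))) = 23020/(-26480 - (-2 - 363 - 720)) = 23020/(-26480 - 1*(-1085)) = 23020/(-26480 + 1085) = 23020/(-25395) = 23020*(-1/25395) = -4604/5079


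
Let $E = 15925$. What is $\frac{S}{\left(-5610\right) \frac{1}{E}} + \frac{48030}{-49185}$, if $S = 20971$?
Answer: $- \frac{73005547603}{1226346} \approx -59531.0$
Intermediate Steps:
$\frac{S}{\left(-5610\right) \frac{1}{E}} + \frac{48030}{-49185} = \frac{20971}{\left(-5610\right) \frac{1}{15925}} + \frac{48030}{-49185} = \frac{20971}{\left(-5610\right) \frac{1}{15925}} + 48030 \left(- \frac{1}{49185}\right) = \frac{20971}{- \frac{1122}{3185}} - \frac{3202}{3279} = 20971 \left(- \frac{3185}{1122}\right) - \frac{3202}{3279} = - \frac{66792635}{1122} - \frac{3202}{3279} = - \frac{73005547603}{1226346}$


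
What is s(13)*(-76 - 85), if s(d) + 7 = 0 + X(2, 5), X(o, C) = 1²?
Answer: 966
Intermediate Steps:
X(o, C) = 1
s(d) = -6 (s(d) = -7 + (0 + 1) = -7 + 1 = -6)
s(13)*(-76 - 85) = -6*(-76 - 85) = -6*(-161) = 966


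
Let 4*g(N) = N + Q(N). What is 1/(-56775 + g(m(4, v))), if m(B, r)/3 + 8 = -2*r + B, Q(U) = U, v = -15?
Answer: -1/56736 ≈ -1.7625e-5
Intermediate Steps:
m(B, r) = -24 - 6*r + 3*B (m(B, r) = -24 + 3*(-2*r + B) = -24 + 3*(B - 2*r) = -24 + (-6*r + 3*B) = -24 - 6*r + 3*B)
g(N) = N/2 (g(N) = (N + N)/4 = (2*N)/4 = N/2)
1/(-56775 + g(m(4, v))) = 1/(-56775 + (-24 - 6*(-15) + 3*4)/2) = 1/(-56775 + (-24 + 90 + 12)/2) = 1/(-56775 + (½)*78) = 1/(-56775 + 39) = 1/(-56736) = -1/56736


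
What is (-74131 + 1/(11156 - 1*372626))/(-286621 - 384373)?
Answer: 26796132571/242544201180 ≈ 0.11048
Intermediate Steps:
(-74131 + 1/(11156 - 1*372626))/(-286621 - 384373) = (-74131 + 1/(11156 - 372626))/(-670994) = (-74131 + 1/(-361470))*(-1/670994) = (-74131 - 1/361470)*(-1/670994) = -26796132571/361470*(-1/670994) = 26796132571/242544201180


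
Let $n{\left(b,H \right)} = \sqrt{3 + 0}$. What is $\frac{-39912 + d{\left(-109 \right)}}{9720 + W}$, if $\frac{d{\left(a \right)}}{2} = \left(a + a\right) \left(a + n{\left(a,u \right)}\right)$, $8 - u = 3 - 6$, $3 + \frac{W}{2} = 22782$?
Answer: $\frac{3806}{27639} - \frac{218 \sqrt{3}}{27639} \approx 0.12404$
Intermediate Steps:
$W = 45558$ ($W = -6 + 2 \cdot 22782 = -6 + 45564 = 45558$)
$u = 11$ ($u = 8 - \left(3 - 6\right) = 8 - -3 = 8 + 3 = 11$)
$n{\left(b,H \right)} = \sqrt{3}$
$d{\left(a \right)} = 4 a \left(a + \sqrt{3}\right)$ ($d{\left(a \right)} = 2 \left(a + a\right) \left(a + \sqrt{3}\right) = 2 \cdot 2 a \left(a + \sqrt{3}\right) = 4 a \left(a + \sqrt{3}\right)$)
$\frac{-39912 + d{\left(-109 \right)}}{9720 + W} = \frac{-39912 + 4 \left(-109\right) \left(-109 + \sqrt{3}\right)}{9720 + 45558} = \frac{-39912 + \left(47524 - 436 \sqrt{3}\right)}{55278} = \left(7612 - 436 \sqrt{3}\right) \frac{1}{55278} = \frac{3806}{27639} - \frac{218 \sqrt{3}}{27639}$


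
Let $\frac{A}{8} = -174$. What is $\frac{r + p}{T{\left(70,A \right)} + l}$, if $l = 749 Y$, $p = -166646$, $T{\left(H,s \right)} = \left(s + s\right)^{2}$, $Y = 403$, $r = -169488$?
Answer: $- \frac{336134}{8052503} \approx -0.041743$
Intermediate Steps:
$A = -1392$ ($A = 8 \left(-174\right) = -1392$)
$T{\left(H,s \right)} = 4 s^{2}$ ($T{\left(H,s \right)} = \left(2 s\right)^{2} = 4 s^{2}$)
$l = 301847$ ($l = 749 \cdot 403 = 301847$)
$\frac{r + p}{T{\left(70,A \right)} + l} = \frac{-169488 - 166646}{4 \left(-1392\right)^{2} + 301847} = - \frac{336134}{4 \cdot 1937664 + 301847} = - \frac{336134}{7750656 + 301847} = - \frac{336134}{8052503}$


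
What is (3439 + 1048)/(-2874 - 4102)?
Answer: -4487/6976 ≈ -0.64321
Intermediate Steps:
(3439 + 1048)/(-2874 - 4102) = 4487/(-6976) = 4487*(-1/6976) = -4487/6976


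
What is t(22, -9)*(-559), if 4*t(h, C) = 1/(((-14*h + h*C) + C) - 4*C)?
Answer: 559/1916 ≈ 0.29175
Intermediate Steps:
t(h, C) = 1/(4*(-14*h - 3*C + C*h)) (t(h, C) = 1/(4*(((-14*h + h*C) + C) - 4*C)) = 1/(4*(((-14*h + C*h) + C) - 4*C)) = 1/(4*((C - 14*h + C*h) - 4*C)) = 1/(4*(-14*h - 3*C + C*h)))
t(22, -9)*(-559) = (1/(4*(-14*22 - 3*(-9) - 9*22)))*(-559) = (1/(4*(-308 + 27 - 198)))*(-559) = ((¼)/(-479))*(-559) = ((¼)*(-1/479))*(-559) = -1/1916*(-559) = 559/1916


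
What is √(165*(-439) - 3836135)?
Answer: I*√3908570 ≈ 1977.0*I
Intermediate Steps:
√(165*(-439) - 3836135) = √(-72435 - 3836135) = √(-3908570) = I*√3908570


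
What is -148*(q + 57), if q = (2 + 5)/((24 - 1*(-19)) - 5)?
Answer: -160802/19 ≈ -8463.3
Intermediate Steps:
q = 7/38 (q = 7/((24 + 19) - 5) = 7/(43 - 5) = 7/38 ≈ 0.18421)
-148*(q + 57) = -148*(7/38 + 57) = -148*2173/38 = -160802/19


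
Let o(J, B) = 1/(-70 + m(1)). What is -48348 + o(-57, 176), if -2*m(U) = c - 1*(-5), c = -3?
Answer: -3432709/71 ≈ -48348.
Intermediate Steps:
m(U) = -1 (m(U) = -(-3 - 1*(-5))/2 = -(-3 + 5)/2 = -½*2 = -1)
o(J, B) = -1/71 (o(J, B) = 1/(-70 - 1) = 1/(-71) = -1/71)
-48348 + o(-57, 176) = -48348 - 1/71 = -3432709/71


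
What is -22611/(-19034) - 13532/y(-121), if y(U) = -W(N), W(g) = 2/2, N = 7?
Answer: 257590699/19034 ≈ 13533.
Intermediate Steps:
W(g) = 1 (W(g) = 2*(½) = 1)
y(U) = -1 (y(U) = -1*1 = -1)
-22611/(-19034) - 13532/y(-121) = -22611/(-19034) - 13532/(-1) = -22611*(-1/19034) - 13532*(-1) = 22611/19034 + 13532 = 257590699/19034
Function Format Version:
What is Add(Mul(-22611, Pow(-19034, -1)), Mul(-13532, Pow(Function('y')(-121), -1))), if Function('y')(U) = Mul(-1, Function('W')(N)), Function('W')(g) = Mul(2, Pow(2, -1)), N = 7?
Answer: Rational(257590699, 19034) ≈ 13533.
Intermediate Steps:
Function('W')(g) = 1 (Function('W')(g) = Mul(2, Rational(1, 2)) = 1)
Function('y')(U) = -1 (Function('y')(U) = Mul(-1, 1) = -1)
Add(Mul(-22611, Pow(-19034, -1)), Mul(-13532, Pow(Function('y')(-121), -1))) = Add(Mul(-22611, Pow(-19034, -1)), Mul(-13532, Pow(-1, -1))) = Add(Mul(-22611, Rational(-1, 19034)), Mul(-13532, -1)) = Add(Rational(22611, 19034), 13532) = Rational(257590699, 19034)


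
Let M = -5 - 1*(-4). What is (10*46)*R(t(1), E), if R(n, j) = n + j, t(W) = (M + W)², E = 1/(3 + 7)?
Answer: 46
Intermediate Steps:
M = -1 (M = -5 + 4 = -1)
E = ⅒ (E = 1/10 = ⅒ ≈ 0.10000)
t(W) = (-1 + W)²
R(n, j) = j + n
(10*46)*R(t(1), E) = (10*46)*(⅒ + (-1 + 1)²) = 460*(⅒ + 0²) = 460*(⅒ + 0) = 460*(⅒) = 46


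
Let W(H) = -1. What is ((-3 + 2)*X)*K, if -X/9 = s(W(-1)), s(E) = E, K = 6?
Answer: -54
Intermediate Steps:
X = 9 (X = -9*(-1) = 9)
((-3 + 2)*X)*K = ((-3 + 2)*9)*6 = -1*9*6 = -9*6 = -54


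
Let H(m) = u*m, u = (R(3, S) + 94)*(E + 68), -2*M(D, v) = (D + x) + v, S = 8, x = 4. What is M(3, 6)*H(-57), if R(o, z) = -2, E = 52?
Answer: 4090320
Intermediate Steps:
M(D, v) = -2 - D/2 - v/2 (M(D, v) = -((D + 4) + v)/2 = -((4 + D) + v)/2 = -(4 + D + v)/2 = -2 - D/2 - v/2)
u = 11040 (u = (-2 + 94)*(52 + 68) = 92*120 = 11040)
H(m) = 11040*m
M(3, 6)*H(-57) = (-2 - ½*3 - ½*6)*(11040*(-57)) = (-2 - 3/2 - 3)*(-629280) = -13/2*(-629280) = 4090320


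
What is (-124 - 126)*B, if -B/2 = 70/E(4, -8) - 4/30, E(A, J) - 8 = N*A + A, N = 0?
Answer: 2850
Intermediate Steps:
E(A, J) = 8 + A (E(A, J) = 8 + (0*A + A) = 8 + (0 + A) = 8 + A)
B = -57/5 (B = -2*(70/(8 + 4) - 4/30) = -2*(70/12 - 4*1/30) = -2*(70*(1/12) - 2/15) = -2*(35/6 - 2/15) = -2*57/10 = -57/5 ≈ -11.400)
(-124 - 126)*B = (-124 - 126)*(-57/5) = -250*(-57/5) = 2850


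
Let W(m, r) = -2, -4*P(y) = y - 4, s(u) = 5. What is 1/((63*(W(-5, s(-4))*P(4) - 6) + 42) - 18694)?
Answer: -1/19030 ≈ -5.2549e-5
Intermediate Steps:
P(y) = 1 - y/4 (P(y) = -(y - 4)/4 = -(-4 + y)/4 = 1 - y/4)
1/((63*(W(-5, s(-4))*P(4) - 6) + 42) - 18694) = 1/((63*(-2*(1 - ¼*4) - 6) + 42) - 18694) = 1/((63*(-2*(1 - 1) - 6) + 42) - 18694) = 1/((63*(-2*0 - 6) + 42) - 18694) = 1/((63*(0 - 6) + 42) - 18694) = 1/((63*(-6) + 42) - 18694) = 1/((-378 + 42) - 18694) = 1/(-336 - 18694) = 1/(-19030) = -1/19030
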